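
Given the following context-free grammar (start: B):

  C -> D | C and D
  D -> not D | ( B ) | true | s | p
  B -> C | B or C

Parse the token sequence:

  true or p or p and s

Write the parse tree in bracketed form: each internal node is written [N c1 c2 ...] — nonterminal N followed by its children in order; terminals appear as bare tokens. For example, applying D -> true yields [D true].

B
B or C
B or C or C
C or C or C
D or C or C
true or C or C
true or D or C
true or p or C
true or p or C and D
true or p or D and D
true or p or p and D
true or p or p and s

[B [B [B [C [D true]]] or [C [D p]]] or [C [C [D p]] and [D s]]]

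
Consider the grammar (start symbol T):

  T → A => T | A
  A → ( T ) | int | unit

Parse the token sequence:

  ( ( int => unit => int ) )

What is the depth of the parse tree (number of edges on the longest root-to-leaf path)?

[T [A ( [T [A ( [T [A int] => [T [A unit] => [T [A int]]]] )]] )]]

8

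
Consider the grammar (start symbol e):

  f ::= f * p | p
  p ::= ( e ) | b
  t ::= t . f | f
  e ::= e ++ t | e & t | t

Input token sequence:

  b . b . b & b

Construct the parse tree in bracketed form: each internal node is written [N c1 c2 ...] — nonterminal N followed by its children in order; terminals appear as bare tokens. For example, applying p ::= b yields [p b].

[e [e [t [t [t [f [p b]]] . [f [p b]]] . [f [p b]]]] & [t [f [p b]]]]

e
e & t
t & t
t . f & t
t . f . f & t
f . f . f & t
p . f . f & t
b . f . f & t
b . p . f & t
b . b . f & t
b . b . p & t
b . b . b & t
b . b . b & f
b . b . b & p
b . b . b & b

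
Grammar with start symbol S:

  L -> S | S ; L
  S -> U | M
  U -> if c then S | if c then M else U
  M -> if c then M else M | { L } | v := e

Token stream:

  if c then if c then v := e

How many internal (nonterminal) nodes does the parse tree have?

[S [U if c then [S [U if c then [S [M v := e]]]]]]

6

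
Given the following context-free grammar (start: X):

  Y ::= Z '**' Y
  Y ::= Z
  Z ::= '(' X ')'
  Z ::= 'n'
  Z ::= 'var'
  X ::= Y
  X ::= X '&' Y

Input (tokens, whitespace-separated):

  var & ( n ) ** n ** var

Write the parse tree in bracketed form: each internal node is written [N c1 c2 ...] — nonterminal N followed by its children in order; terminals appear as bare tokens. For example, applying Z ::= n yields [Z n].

[X [X [Y [Z var]]] & [Y [Z ( [X [Y [Z n]]] )] ** [Y [Z n] ** [Y [Z var]]]]]

X
X & Y
Y & Y
Z & Y
var & Y
var & Z ** Y
var & ( X ) ** Y
var & ( Y ) ** Y
var & ( Z ) ** Y
var & ( n ) ** Y
var & ( n ) ** Z ** Y
var & ( n ) ** n ** Y
var & ( n ) ** n ** Z
var & ( n ) ** n ** var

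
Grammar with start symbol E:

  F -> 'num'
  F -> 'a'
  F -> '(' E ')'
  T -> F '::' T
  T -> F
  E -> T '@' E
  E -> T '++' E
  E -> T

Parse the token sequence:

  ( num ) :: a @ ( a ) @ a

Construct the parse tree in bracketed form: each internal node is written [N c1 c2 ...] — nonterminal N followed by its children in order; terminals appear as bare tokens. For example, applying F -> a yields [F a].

E
T @ E
F :: T @ E
( E ) :: T @ E
( T ) :: T @ E
( F ) :: T @ E
( num ) :: T @ E
( num ) :: F @ E
( num ) :: a @ E
( num ) :: a @ T @ E
( num ) :: a @ F @ E
( num ) :: a @ ( E ) @ E
( num ) :: a @ ( T ) @ E
( num ) :: a @ ( F ) @ E
( num ) :: a @ ( a ) @ E
( num ) :: a @ ( a ) @ T
( num ) :: a @ ( a ) @ F
( num ) :: a @ ( a ) @ a

[E [T [F ( [E [T [F num]]] )] :: [T [F a]]] @ [E [T [F ( [E [T [F a]]] )]] @ [E [T [F a]]]]]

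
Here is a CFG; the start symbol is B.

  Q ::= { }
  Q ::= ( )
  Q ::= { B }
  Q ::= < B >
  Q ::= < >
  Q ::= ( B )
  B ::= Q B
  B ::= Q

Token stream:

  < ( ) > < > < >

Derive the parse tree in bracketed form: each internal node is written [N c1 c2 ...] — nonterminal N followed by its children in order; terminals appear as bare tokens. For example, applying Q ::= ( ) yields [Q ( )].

B
Q B
< B > B
< Q > B
< ( ) > B
< ( ) > Q B
< ( ) > < > B
< ( ) > < > Q
< ( ) > < > < >

[B [Q < [B [Q ( )]] >] [B [Q < >] [B [Q < >]]]]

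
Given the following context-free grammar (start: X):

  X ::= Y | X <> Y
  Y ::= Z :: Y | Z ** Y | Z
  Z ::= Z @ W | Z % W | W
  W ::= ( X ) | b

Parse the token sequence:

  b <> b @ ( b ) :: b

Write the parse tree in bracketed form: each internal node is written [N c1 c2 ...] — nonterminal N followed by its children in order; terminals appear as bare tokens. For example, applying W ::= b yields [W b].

X
X <> Y
Y <> Y
Z <> Y
W <> Y
b <> Y
b <> Z :: Y
b <> Z @ W :: Y
b <> W @ W :: Y
b <> b @ W :: Y
b <> b @ ( X ) :: Y
b <> b @ ( Y ) :: Y
b <> b @ ( Z ) :: Y
b <> b @ ( W ) :: Y
b <> b @ ( b ) :: Y
b <> b @ ( b ) :: Z
b <> b @ ( b ) :: W
b <> b @ ( b ) :: b

[X [X [Y [Z [W b]]]] <> [Y [Z [Z [W b]] @ [W ( [X [Y [Z [W b]]]] )]] :: [Y [Z [W b]]]]]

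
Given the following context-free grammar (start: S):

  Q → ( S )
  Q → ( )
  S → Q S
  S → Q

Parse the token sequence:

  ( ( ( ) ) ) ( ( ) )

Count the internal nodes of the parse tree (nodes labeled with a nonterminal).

[S [Q ( [S [Q ( [S [Q ( )]] )]] )] [S [Q ( [S [Q ( )]] )]]]

10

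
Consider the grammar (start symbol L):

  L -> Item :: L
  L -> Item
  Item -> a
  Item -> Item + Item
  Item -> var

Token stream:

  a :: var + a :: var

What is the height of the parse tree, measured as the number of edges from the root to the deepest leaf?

[L [Item a] :: [L [Item [Item var] + [Item a]] :: [L [Item var]]]]

4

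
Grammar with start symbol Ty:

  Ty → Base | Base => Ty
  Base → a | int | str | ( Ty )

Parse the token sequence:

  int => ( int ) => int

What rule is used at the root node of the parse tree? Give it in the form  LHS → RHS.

[Ty [Base int] => [Ty [Base ( [Ty [Base int]] )] => [Ty [Base int]]]]

Ty → Base => Ty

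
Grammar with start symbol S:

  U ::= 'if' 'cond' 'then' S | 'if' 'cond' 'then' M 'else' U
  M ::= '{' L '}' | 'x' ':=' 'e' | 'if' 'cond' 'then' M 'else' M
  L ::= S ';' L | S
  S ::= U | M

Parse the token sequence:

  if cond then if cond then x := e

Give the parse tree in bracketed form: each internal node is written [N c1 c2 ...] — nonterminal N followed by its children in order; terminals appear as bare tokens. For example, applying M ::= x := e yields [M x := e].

S
U
if cond then S
if cond then U
if cond then if cond then S
if cond then if cond then M
if cond then if cond then x := e

[S [U if cond then [S [U if cond then [S [M x := e]]]]]]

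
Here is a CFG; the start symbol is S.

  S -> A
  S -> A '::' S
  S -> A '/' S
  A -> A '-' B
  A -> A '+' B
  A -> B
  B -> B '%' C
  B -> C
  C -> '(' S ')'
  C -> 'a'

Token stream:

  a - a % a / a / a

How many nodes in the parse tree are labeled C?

5

[S [A [A [B [C a]]] - [B [B [C a]] % [C a]]] / [S [A [B [C a]]] / [S [A [B [C a]]]]]]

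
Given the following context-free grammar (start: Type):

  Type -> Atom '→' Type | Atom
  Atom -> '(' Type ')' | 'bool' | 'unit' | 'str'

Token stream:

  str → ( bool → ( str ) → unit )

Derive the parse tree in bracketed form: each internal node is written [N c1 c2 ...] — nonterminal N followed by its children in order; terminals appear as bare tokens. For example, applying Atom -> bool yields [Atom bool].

Type
Atom → Type
str → Type
str → Atom
str → ( Type )
str → ( Atom → Type )
str → ( bool → Type )
str → ( bool → Atom → Type )
str → ( bool → ( Type ) → Type )
str → ( bool → ( Atom ) → Type )
str → ( bool → ( str ) → Type )
str → ( bool → ( str ) → Atom )
str → ( bool → ( str ) → unit )

[Type [Atom str] → [Type [Atom ( [Type [Atom bool] → [Type [Atom ( [Type [Atom str]] )] → [Type [Atom unit]]]] )]]]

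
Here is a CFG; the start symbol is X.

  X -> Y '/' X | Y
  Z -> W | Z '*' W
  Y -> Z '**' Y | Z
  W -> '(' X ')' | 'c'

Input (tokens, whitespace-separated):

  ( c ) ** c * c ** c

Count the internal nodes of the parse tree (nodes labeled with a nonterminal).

[X [Y [Z [W ( [X [Y [Z [W c]]]] )]] ** [Y [Z [Z [W c]] * [W c]] ** [Y [Z [W c]]]]]]

16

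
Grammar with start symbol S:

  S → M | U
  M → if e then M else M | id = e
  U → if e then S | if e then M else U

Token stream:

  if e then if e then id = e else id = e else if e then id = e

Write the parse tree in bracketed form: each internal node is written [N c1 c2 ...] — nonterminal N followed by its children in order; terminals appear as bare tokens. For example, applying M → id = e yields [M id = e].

[S [U if e then [M if e then [M id = e] else [M id = e]] else [U if e then [S [M id = e]]]]]

S
U
if e then M else U
if e then if e then M else M else U
if e then if e then id = e else M else U
if e then if e then id = e else id = e else U
if e then if e then id = e else id = e else if e then S
if e then if e then id = e else id = e else if e then M
if e then if e then id = e else id = e else if e then id = e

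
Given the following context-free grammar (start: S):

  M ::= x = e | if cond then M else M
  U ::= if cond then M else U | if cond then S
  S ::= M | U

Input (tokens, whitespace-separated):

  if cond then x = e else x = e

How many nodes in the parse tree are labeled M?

[S [M if cond then [M x = e] else [M x = e]]]

3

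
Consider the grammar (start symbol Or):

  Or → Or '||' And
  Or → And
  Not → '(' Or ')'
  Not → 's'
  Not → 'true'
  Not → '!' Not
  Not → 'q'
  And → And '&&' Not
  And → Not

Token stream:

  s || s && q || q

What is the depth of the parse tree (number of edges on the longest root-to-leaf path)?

[Or [Or [Or [And [Not s]]] || [And [And [Not s]] && [Not q]]] || [And [Not q]]]

5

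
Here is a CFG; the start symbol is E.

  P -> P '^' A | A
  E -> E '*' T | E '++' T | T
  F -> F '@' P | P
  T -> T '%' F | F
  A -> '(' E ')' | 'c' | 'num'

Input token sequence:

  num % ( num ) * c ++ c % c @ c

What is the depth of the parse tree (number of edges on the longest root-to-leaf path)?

[E [E [E [T [T [F [P [A num]]]] % [F [P [A ( [E [T [F [P [A num]]]]] )]]]]] * [T [F [P [A c]]]]] ++ [T [T [F [P [A c]]]] % [F [F [P [A c]]] @ [P [A c]]]]]

12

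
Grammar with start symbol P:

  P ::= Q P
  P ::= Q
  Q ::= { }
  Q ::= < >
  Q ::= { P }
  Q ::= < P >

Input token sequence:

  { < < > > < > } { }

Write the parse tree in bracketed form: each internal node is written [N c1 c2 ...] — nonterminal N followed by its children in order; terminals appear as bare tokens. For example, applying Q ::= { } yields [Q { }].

P
Q P
{ P } P
{ Q P } P
{ < P > P } P
{ < Q > P } P
{ < < > > P } P
{ < < > > Q } P
{ < < > > < > } P
{ < < > > < > } Q
{ < < > > < > } { }

[P [Q { [P [Q < [P [Q < >]] >] [P [Q < >]]] }] [P [Q { }]]]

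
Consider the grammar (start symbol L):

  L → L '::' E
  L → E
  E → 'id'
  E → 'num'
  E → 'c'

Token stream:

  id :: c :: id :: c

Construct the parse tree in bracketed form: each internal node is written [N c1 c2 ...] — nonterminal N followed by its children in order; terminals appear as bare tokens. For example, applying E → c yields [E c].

[L [L [L [L [E id]] :: [E c]] :: [E id]] :: [E c]]

L
L :: E
L :: E :: E
L :: E :: E :: E
E :: E :: E :: E
id :: E :: E :: E
id :: c :: E :: E
id :: c :: id :: E
id :: c :: id :: c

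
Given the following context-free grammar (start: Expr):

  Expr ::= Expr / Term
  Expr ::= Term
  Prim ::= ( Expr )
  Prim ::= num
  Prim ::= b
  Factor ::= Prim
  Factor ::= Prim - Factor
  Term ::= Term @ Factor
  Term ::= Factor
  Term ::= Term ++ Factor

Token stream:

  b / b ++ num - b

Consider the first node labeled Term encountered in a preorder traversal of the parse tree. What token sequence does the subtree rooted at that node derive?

[Expr [Expr [Term [Factor [Prim b]]]] / [Term [Term [Factor [Prim b]]] ++ [Factor [Prim num] - [Factor [Prim b]]]]]

b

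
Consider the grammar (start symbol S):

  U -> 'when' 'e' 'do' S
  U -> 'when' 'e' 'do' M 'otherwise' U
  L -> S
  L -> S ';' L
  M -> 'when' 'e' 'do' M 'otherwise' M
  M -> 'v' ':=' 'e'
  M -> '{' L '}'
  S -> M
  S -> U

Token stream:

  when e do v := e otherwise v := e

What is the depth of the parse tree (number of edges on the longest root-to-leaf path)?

3

[S [M when e do [M v := e] otherwise [M v := e]]]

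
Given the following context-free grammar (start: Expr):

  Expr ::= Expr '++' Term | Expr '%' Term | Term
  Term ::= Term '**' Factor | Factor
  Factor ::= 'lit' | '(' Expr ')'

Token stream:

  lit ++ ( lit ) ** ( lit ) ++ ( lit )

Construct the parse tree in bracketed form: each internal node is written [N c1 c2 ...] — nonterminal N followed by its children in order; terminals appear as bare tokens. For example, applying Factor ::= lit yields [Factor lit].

[Expr [Expr [Expr [Term [Factor lit]]] ++ [Term [Term [Factor ( [Expr [Term [Factor lit]]] )]] ** [Factor ( [Expr [Term [Factor lit]]] )]]] ++ [Term [Factor ( [Expr [Term [Factor lit]]] )]]]

Expr
Expr ++ Term
Expr ++ Term ++ Term
Term ++ Term ++ Term
Factor ++ Term ++ Term
lit ++ Term ++ Term
lit ++ Term ** Factor ++ Term
lit ++ Factor ** Factor ++ Term
lit ++ ( Expr ) ** Factor ++ Term
lit ++ ( Term ) ** Factor ++ Term
lit ++ ( Factor ) ** Factor ++ Term
lit ++ ( lit ) ** Factor ++ Term
lit ++ ( lit ) ** ( Expr ) ++ Term
lit ++ ( lit ) ** ( Term ) ++ Term
lit ++ ( lit ) ** ( Factor ) ++ Term
lit ++ ( lit ) ** ( lit ) ++ Term
lit ++ ( lit ) ** ( lit ) ++ Factor
lit ++ ( lit ) ** ( lit ) ++ ( Expr )
lit ++ ( lit ) ** ( lit ) ++ ( Term )
lit ++ ( lit ) ** ( lit ) ++ ( Factor )
lit ++ ( lit ) ** ( lit ) ++ ( lit )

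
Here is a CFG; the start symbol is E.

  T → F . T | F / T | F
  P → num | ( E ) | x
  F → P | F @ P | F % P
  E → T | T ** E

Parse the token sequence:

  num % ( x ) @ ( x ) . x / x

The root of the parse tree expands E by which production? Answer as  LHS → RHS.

[E [T [F [F [F [P num]] % [P ( [E [T [F [P x]]]] )]] @ [P ( [E [T [F [P x]]]] )]] . [T [F [P x]] / [T [F [P x]]]]]]

E → T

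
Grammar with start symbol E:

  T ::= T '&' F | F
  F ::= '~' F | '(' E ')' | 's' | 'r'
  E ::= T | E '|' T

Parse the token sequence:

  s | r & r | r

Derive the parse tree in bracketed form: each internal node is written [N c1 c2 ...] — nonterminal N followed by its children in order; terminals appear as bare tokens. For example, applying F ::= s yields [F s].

[E [E [E [T [F s]]] | [T [T [F r]] & [F r]]] | [T [F r]]]

E
E | T
E | T | T
T | T | T
F | T | T
s | T | T
s | T & F | T
s | F & F | T
s | r & F | T
s | r & r | T
s | r & r | F
s | r & r | r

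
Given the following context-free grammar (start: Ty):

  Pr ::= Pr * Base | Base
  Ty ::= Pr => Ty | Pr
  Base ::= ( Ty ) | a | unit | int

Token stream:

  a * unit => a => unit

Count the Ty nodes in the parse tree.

3

[Ty [Pr [Pr [Base a]] * [Base unit]] => [Ty [Pr [Base a]] => [Ty [Pr [Base unit]]]]]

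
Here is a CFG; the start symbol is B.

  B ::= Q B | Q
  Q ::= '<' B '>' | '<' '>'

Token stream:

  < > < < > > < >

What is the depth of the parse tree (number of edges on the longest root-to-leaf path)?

5

[B [Q < >] [B [Q < [B [Q < >]] >] [B [Q < >]]]]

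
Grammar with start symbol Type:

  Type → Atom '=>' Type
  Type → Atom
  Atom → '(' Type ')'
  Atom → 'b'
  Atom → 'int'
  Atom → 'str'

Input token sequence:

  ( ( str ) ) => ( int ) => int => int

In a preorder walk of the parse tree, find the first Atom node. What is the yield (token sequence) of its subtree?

[Type [Atom ( [Type [Atom ( [Type [Atom str]] )]] )] => [Type [Atom ( [Type [Atom int]] )] => [Type [Atom int] => [Type [Atom int]]]]]

( ( str ) )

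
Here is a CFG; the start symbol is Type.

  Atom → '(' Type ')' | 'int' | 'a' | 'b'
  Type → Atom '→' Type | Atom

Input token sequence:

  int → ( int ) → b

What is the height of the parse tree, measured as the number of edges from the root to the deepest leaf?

5

[Type [Atom int] → [Type [Atom ( [Type [Atom int]] )] → [Type [Atom b]]]]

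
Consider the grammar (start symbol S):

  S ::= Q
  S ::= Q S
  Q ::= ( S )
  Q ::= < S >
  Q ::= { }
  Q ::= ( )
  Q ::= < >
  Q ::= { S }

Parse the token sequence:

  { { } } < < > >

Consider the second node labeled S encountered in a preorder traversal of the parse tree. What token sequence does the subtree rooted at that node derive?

{ }

[S [Q { [S [Q { }]] }] [S [Q < [S [Q < >]] >]]]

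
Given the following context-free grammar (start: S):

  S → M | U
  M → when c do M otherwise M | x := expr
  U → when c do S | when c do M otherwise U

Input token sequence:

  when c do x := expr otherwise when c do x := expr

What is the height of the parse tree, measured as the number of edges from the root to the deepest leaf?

[S [U when c do [M x := expr] otherwise [U when c do [S [M x := expr]]]]]

5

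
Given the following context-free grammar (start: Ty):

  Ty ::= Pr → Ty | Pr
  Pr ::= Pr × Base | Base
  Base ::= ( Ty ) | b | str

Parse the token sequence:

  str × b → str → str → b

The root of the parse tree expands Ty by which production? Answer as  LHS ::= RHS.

Ty ::= Pr → Ty

[Ty [Pr [Pr [Base str]] × [Base b]] → [Ty [Pr [Base str]] → [Ty [Pr [Base str]] → [Ty [Pr [Base b]]]]]]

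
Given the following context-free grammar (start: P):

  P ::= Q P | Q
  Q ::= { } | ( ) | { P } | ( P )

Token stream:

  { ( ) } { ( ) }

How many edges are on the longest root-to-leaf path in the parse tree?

5

[P [Q { [P [Q ( )]] }] [P [Q { [P [Q ( )]] }]]]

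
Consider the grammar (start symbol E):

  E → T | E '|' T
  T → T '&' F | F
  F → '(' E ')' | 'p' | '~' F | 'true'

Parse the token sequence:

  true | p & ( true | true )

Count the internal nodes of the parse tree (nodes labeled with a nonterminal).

14

[E [E [T [F true]]] | [T [T [F p]] & [F ( [E [E [T [F true]]] | [T [F true]]] )]]]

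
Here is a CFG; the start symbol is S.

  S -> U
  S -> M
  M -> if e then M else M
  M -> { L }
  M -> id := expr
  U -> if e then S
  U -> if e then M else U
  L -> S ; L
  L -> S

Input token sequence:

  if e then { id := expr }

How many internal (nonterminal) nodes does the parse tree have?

[S [U if e then [S [M { [L [S [M id := expr]]] }]]]]

7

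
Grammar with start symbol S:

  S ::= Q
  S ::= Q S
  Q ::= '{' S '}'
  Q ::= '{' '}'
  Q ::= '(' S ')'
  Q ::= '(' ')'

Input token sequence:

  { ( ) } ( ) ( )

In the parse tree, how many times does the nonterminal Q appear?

[S [Q { [S [Q ( )]] }] [S [Q ( )] [S [Q ( )]]]]

4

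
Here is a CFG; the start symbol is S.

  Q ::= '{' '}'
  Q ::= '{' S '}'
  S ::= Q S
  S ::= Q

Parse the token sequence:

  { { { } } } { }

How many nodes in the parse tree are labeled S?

[S [Q { [S [Q { [S [Q { }]] }]] }] [S [Q { }]]]

4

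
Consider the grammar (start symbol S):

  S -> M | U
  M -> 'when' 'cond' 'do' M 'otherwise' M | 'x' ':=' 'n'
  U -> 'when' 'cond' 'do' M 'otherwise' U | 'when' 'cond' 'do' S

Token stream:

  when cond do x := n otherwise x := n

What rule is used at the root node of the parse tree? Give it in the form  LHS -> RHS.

S -> M

[S [M when cond do [M x := n] otherwise [M x := n]]]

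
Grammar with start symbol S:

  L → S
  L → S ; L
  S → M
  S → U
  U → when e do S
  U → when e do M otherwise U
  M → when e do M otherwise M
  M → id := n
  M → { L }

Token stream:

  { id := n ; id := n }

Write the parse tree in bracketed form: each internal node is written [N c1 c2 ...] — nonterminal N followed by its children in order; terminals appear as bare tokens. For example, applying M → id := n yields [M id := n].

[S [M { [L [S [M id := n]] ; [L [S [M id := n]]]] }]]

S
M
{ L }
{ S ; L }
{ M ; L }
{ id := n ; L }
{ id := n ; S }
{ id := n ; M }
{ id := n ; id := n }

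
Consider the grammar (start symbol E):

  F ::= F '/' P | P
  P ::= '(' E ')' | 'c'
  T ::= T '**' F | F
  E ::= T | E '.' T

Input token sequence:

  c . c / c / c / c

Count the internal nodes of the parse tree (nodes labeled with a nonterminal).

[E [E [T [F [P c]]]] . [T [F [F [F [F [P c]] / [P c]] / [P c]] / [P c]]]]

14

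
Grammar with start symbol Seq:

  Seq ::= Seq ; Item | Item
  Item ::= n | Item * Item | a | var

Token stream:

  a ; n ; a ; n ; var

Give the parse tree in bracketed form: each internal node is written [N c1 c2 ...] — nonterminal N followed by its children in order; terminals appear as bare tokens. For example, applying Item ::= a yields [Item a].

[Seq [Seq [Seq [Seq [Seq [Item a]] ; [Item n]] ; [Item a]] ; [Item n]] ; [Item var]]

Seq
Seq ; Item
Seq ; Item ; Item
Seq ; Item ; Item ; Item
Seq ; Item ; Item ; Item ; Item
Item ; Item ; Item ; Item ; Item
a ; Item ; Item ; Item ; Item
a ; n ; Item ; Item ; Item
a ; n ; a ; Item ; Item
a ; n ; a ; n ; Item
a ; n ; a ; n ; var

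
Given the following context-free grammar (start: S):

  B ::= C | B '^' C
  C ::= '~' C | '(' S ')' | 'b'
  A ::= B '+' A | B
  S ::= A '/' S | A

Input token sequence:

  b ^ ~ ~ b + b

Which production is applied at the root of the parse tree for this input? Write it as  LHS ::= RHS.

[S [A [B [B [C b]] ^ [C ~ [C ~ [C b]]]] + [A [B [C b]]]]]

S ::= A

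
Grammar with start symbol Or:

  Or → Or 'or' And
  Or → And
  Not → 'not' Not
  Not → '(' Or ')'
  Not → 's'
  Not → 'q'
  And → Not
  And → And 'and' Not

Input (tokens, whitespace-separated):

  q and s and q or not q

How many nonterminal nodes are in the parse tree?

[Or [Or [And [And [And [Not q]] and [Not s]] and [Not q]]] or [And [Not not [Not q]]]]

11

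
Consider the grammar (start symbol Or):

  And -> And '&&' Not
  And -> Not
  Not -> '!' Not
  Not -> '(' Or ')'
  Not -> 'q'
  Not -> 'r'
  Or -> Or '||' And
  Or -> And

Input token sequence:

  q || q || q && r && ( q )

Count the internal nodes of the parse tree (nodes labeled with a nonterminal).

16

[Or [Or [Or [And [Not q]]] || [And [Not q]]] || [And [And [And [Not q]] && [Not r]] && [Not ( [Or [And [Not q]]] )]]]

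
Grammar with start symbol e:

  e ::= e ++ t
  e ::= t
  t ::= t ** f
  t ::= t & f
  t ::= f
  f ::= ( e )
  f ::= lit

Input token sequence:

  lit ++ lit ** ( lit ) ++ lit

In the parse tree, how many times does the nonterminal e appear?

[e [e [e [t [f lit]]] ++ [t [t [f lit]] ** [f ( [e [t [f lit]]] )]]] ++ [t [f lit]]]

4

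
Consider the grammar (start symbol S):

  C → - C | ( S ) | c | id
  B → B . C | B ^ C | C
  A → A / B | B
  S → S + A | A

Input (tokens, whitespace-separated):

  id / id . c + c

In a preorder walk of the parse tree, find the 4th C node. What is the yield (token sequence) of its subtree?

[S [S [A [A [B [C id]]] / [B [B [C id]] . [C c]]]] + [A [B [C c]]]]

c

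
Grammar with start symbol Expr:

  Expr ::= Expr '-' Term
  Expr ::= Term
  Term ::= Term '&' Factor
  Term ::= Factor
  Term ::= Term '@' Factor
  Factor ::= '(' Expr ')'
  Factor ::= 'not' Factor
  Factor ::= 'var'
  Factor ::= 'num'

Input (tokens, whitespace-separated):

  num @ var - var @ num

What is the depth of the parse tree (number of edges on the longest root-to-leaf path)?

5

[Expr [Expr [Term [Term [Factor num]] @ [Factor var]]] - [Term [Term [Factor var]] @ [Factor num]]]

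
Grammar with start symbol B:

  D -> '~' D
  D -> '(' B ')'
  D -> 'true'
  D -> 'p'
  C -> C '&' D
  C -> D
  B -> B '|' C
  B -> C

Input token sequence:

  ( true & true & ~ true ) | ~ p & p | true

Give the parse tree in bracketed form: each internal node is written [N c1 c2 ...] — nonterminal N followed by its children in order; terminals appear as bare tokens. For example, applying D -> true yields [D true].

B
B | C
B | C | C
C | C | C
D | C | C
( B ) | C | C
( C ) | C | C
( C & D ) | C | C
( C & D & D ) | C | C
( D & D & D ) | C | C
( true & D & D ) | C | C
( true & true & D ) | C | C
( true & true & ~ D ) | C | C
( true & true & ~ true ) | C | C
( true & true & ~ true ) | C & D | C
( true & true & ~ true ) | D & D | C
( true & true & ~ true ) | ~ D & D | C
( true & true & ~ true ) | ~ p & D | C
( true & true & ~ true ) | ~ p & p | C
( true & true & ~ true ) | ~ p & p | D
( true & true & ~ true ) | ~ p & p | true

[B [B [B [C [D ( [B [C [C [C [D true]] & [D true]] & [D ~ [D true]]]] )]]] | [C [C [D ~ [D p]]] & [D p]]] | [C [D true]]]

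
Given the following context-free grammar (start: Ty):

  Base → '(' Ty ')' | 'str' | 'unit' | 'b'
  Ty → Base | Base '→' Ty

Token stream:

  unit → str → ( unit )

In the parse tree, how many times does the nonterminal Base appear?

[Ty [Base unit] → [Ty [Base str] → [Ty [Base ( [Ty [Base unit]] )]]]]

4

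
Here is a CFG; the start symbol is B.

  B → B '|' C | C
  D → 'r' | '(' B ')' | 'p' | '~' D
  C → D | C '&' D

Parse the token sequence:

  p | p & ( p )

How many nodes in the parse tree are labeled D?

4

[B [B [C [D p]]] | [C [C [D p]] & [D ( [B [C [D p]]] )]]]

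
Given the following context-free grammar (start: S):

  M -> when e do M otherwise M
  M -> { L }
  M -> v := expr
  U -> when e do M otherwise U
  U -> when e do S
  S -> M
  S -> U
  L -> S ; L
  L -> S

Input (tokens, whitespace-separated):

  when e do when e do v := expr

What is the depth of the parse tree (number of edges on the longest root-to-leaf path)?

6

[S [U when e do [S [U when e do [S [M v := expr]]]]]]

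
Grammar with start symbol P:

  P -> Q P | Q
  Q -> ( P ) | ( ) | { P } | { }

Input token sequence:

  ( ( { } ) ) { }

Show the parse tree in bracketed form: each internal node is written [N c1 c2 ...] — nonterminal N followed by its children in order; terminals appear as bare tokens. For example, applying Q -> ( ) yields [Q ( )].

P
Q P
( P ) P
( Q ) P
( ( P ) ) P
( ( Q ) ) P
( ( { } ) ) P
( ( { } ) ) Q
( ( { } ) ) { }

[P [Q ( [P [Q ( [P [Q { }]] )]] )] [P [Q { }]]]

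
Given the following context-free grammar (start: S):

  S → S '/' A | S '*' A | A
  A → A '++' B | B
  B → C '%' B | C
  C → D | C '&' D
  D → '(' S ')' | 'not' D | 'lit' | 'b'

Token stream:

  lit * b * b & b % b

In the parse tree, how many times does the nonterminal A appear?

[S [S [S [A [B [C [D lit]]]]] * [A [B [C [D b]]]]] * [A [B [C [C [D b]] & [D b]] % [B [C [D b]]]]]]

3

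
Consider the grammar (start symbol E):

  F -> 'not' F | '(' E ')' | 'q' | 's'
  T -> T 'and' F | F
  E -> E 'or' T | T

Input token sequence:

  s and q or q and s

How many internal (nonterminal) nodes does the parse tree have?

[E [E [T [T [F s]] and [F q]]] or [T [T [F q]] and [F s]]]

10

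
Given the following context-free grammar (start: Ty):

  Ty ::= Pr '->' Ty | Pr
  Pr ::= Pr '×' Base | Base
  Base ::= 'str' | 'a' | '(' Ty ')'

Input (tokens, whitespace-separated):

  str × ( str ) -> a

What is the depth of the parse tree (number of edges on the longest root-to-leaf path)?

6

[Ty [Pr [Pr [Base str]] × [Base ( [Ty [Pr [Base str]]] )]] -> [Ty [Pr [Base a]]]]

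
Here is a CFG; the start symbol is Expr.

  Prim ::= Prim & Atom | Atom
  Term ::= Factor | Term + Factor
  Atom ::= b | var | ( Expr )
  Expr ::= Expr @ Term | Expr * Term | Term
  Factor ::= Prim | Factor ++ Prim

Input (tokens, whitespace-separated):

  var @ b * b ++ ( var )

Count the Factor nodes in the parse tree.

[Expr [Expr [Expr [Term [Factor [Prim [Atom var]]]]] @ [Term [Factor [Prim [Atom b]]]]] * [Term [Factor [Factor [Prim [Atom b]]] ++ [Prim [Atom ( [Expr [Term [Factor [Prim [Atom var]]]]] )]]]]]

5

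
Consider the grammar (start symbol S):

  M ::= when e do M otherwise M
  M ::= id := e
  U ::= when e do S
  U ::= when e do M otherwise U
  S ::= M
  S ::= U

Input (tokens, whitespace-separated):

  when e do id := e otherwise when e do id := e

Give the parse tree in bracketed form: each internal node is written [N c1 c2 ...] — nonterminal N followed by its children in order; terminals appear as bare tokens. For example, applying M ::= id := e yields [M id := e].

[S [U when e do [M id := e] otherwise [U when e do [S [M id := e]]]]]

S
U
when e do M otherwise U
when e do id := e otherwise U
when e do id := e otherwise when e do S
when e do id := e otherwise when e do M
when e do id := e otherwise when e do id := e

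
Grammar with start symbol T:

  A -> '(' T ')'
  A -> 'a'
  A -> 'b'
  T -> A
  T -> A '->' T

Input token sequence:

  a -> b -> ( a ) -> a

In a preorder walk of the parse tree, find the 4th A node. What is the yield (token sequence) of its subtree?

[T [A a] -> [T [A b] -> [T [A ( [T [A a]] )] -> [T [A a]]]]]

a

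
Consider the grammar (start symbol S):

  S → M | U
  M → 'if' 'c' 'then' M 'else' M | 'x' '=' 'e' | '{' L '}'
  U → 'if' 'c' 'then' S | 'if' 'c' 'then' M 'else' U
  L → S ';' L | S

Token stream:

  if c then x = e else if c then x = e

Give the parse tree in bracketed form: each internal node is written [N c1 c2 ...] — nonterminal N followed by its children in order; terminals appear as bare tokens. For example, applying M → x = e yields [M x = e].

S
U
if c then M else U
if c then x = e else U
if c then x = e else if c then S
if c then x = e else if c then M
if c then x = e else if c then x = e

[S [U if c then [M x = e] else [U if c then [S [M x = e]]]]]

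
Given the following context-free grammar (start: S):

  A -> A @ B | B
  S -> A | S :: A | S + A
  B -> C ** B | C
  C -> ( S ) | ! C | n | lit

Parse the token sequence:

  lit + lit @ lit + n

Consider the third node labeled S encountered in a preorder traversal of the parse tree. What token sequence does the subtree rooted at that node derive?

[S [S [S [A [B [C lit]]]] + [A [A [B [C lit]]] @ [B [C lit]]]] + [A [B [C n]]]]

lit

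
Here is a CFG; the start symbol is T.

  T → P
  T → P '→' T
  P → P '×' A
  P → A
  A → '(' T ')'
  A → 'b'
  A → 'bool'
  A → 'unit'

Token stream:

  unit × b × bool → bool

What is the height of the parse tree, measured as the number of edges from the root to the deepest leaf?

[T [P [P [P [A unit]] × [A b]] × [A bool]] → [T [P [A bool]]]]

5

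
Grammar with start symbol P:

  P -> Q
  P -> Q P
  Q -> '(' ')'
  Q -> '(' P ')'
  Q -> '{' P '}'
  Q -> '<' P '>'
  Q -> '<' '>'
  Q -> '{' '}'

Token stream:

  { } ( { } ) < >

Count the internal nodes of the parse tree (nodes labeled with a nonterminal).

8

[P [Q { }] [P [Q ( [P [Q { }]] )] [P [Q < >]]]]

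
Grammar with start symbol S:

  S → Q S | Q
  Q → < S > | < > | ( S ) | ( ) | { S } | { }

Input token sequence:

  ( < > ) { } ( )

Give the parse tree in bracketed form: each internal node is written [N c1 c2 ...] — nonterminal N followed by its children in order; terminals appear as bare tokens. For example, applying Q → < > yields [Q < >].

[S [Q ( [S [Q < >]] )] [S [Q { }] [S [Q ( )]]]]

S
Q S
( S ) S
( Q ) S
( < > ) S
( < > ) Q S
( < > ) { } S
( < > ) { } Q
( < > ) { } ( )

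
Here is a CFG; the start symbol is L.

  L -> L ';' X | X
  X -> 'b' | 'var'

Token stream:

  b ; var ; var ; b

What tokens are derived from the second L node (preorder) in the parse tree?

b ; var ; var

[L [L [L [L [X b]] ; [X var]] ; [X var]] ; [X b]]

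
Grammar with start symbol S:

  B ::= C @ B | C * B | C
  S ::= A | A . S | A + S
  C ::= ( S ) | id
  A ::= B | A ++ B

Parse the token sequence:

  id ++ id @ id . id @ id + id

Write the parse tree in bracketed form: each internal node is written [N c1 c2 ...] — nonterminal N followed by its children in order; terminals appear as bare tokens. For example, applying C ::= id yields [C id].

[S [A [A [B [C id]]] ++ [B [C id] @ [B [C id]]]] . [S [A [B [C id] @ [B [C id]]]] + [S [A [B [C id]]]]]]

S
A . S
A ++ B . S
B ++ B . S
C ++ B . S
id ++ B . S
id ++ C @ B . S
id ++ id @ B . S
id ++ id @ C . S
id ++ id @ id . S
id ++ id @ id . A + S
id ++ id @ id . B + S
id ++ id @ id . C @ B + S
id ++ id @ id . id @ B + S
id ++ id @ id . id @ C + S
id ++ id @ id . id @ id + S
id ++ id @ id . id @ id + A
id ++ id @ id . id @ id + B
id ++ id @ id . id @ id + C
id ++ id @ id . id @ id + id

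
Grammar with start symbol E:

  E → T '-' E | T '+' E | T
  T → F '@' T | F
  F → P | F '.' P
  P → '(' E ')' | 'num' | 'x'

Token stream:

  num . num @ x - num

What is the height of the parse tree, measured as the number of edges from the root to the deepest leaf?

5

[E [T [F [F [P num]] . [P num]] @ [T [F [P x]]]] - [E [T [F [P num]]]]]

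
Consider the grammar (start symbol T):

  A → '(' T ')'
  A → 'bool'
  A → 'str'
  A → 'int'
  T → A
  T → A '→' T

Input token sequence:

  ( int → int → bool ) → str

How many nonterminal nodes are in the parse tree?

10

[T [A ( [T [A int] → [T [A int] → [T [A bool]]]] )] → [T [A str]]]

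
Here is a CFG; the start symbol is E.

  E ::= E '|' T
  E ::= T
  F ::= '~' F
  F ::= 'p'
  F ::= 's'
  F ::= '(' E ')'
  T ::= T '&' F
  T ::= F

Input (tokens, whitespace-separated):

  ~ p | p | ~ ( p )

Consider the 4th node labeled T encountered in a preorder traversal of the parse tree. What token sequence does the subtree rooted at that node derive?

[E [E [E [T [F ~ [F p]]]] | [T [F p]]] | [T [F ~ [F ( [E [T [F p]]] )]]]]

p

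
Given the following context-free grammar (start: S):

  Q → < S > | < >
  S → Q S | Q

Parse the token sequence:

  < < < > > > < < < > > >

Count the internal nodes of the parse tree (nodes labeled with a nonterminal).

[S [Q < [S [Q < [S [Q < >]] >]] >] [S [Q < [S [Q < [S [Q < >]] >]] >]]]

12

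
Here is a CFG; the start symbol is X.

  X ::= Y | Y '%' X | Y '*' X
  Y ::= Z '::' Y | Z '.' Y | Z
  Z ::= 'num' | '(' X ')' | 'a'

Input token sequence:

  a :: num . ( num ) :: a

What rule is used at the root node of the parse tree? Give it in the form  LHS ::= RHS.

X ::= Y

[X [Y [Z a] :: [Y [Z num] . [Y [Z ( [X [Y [Z num]]] )] :: [Y [Z a]]]]]]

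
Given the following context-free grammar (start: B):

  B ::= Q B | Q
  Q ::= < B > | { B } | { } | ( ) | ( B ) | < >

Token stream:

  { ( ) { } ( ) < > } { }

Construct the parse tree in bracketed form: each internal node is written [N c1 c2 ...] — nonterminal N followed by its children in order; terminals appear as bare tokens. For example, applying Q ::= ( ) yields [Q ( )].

[B [Q { [B [Q ( )] [B [Q { }] [B [Q ( )] [B [Q < >]]]]] }] [B [Q { }]]]

B
Q B
{ B } B
{ Q B } B
{ ( ) B } B
{ ( ) Q B } B
{ ( ) { } B } B
{ ( ) { } Q B } B
{ ( ) { } ( ) B } B
{ ( ) { } ( ) Q } B
{ ( ) { } ( ) < > } B
{ ( ) { } ( ) < > } Q
{ ( ) { } ( ) < > } { }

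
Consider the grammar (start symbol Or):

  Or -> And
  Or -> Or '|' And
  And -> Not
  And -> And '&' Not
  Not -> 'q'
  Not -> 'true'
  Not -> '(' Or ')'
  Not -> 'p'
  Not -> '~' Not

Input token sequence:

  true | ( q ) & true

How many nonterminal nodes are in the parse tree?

[Or [Or [And [Not true]]] | [And [And [Not ( [Or [And [Not q]]] )]] & [Not true]]]

11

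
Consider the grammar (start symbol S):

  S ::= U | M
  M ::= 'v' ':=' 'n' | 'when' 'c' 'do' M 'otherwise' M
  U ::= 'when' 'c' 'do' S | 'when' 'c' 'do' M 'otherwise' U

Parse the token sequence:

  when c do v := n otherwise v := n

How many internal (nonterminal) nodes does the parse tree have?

[S [M when c do [M v := n] otherwise [M v := n]]]

4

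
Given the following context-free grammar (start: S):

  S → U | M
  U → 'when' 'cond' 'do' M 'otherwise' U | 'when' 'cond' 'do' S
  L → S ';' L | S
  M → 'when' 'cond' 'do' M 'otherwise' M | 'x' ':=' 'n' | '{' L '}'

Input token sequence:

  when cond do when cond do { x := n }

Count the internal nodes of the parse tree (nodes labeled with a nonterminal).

[S [U when cond do [S [U when cond do [S [M { [L [S [M x := n]]] }]]]]]]

9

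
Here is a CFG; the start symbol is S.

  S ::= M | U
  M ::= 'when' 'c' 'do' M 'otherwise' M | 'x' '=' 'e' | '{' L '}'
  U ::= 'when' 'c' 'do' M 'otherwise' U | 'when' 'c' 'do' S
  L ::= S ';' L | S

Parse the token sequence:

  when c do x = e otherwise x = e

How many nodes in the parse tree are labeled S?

[S [M when c do [M x = e] otherwise [M x = e]]]

1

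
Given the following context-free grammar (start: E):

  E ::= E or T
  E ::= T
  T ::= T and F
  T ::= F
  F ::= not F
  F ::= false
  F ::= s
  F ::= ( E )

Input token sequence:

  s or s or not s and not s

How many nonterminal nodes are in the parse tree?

[E [E [E [T [F s]]] or [T [F s]]] or [T [T [F not [F s]]] and [F not [F s]]]]

13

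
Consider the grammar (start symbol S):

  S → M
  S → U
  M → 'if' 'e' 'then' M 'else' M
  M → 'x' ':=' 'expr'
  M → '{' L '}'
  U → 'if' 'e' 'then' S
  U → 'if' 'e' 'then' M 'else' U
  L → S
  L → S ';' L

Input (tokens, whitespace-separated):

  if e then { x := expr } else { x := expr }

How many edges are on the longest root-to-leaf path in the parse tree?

6

[S [M if e then [M { [L [S [M x := expr]]] }] else [M { [L [S [M x := expr]]] }]]]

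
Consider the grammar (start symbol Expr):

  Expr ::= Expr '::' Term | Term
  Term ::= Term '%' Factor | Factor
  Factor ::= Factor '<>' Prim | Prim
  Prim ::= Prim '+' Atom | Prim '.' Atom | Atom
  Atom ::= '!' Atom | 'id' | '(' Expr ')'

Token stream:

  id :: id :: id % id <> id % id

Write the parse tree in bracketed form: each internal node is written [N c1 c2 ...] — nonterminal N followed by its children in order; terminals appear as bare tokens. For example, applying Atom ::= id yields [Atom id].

[Expr [Expr [Expr [Term [Factor [Prim [Atom id]]]]] :: [Term [Factor [Prim [Atom id]]]]] :: [Term [Term [Term [Factor [Prim [Atom id]]]] % [Factor [Factor [Prim [Atom id]]] <> [Prim [Atom id]]]] % [Factor [Prim [Atom id]]]]]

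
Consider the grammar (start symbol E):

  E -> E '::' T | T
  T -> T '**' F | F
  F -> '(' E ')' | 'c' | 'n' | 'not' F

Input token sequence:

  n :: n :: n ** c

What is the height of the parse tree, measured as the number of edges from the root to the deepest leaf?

[E [E [E [T [F n]]] :: [T [F n]]] :: [T [T [F n]] ** [F c]]]

5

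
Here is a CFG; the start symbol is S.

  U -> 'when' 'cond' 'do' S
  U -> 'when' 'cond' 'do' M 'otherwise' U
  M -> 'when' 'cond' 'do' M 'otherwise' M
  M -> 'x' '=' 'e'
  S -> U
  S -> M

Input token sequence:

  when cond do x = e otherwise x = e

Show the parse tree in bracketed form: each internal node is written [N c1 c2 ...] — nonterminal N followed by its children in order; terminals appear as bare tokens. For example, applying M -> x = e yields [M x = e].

[S [M when cond do [M x = e] otherwise [M x = e]]]

S
M
when cond do M otherwise M
when cond do x = e otherwise M
when cond do x = e otherwise x = e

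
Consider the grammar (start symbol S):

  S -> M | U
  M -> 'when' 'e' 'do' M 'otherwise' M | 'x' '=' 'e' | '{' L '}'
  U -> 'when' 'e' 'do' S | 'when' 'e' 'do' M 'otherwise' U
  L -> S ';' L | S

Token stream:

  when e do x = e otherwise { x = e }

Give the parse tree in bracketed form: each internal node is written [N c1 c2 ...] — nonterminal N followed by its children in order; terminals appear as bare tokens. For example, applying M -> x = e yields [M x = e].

[S [M when e do [M x = e] otherwise [M { [L [S [M x = e]]] }]]]

S
M
when e do M otherwise M
when e do x = e otherwise M
when e do x = e otherwise { L }
when e do x = e otherwise { S }
when e do x = e otherwise { M }
when e do x = e otherwise { x = e }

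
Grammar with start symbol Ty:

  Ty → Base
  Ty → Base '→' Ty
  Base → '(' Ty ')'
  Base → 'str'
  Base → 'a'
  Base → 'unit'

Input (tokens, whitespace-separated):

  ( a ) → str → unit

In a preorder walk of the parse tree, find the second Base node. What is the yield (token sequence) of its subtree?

[Ty [Base ( [Ty [Base a]] )] → [Ty [Base str] → [Ty [Base unit]]]]

a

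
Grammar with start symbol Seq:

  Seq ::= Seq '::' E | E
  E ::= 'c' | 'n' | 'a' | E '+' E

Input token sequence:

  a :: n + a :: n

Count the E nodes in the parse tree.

5

[Seq [Seq [Seq [E a]] :: [E [E n] + [E a]]] :: [E n]]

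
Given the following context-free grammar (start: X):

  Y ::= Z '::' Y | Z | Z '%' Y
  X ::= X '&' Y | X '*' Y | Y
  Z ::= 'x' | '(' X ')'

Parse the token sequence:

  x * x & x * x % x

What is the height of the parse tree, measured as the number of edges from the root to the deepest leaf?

6

[X [X [X [X [Y [Z x]]] * [Y [Z x]]] & [Y [Z x]]] * [Y [Z x] % [Y [Z x]]]]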